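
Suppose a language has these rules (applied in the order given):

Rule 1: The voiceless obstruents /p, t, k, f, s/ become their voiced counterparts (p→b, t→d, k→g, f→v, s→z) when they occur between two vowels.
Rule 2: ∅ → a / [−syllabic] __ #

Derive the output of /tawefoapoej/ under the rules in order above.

Rule 1 (intervocalic voicing): /f/ is a voiceless obstruent between vowels /e/ and /o/, so it voices to [v]. /p/ is a voiceless obstruent between vowels /a/ and /o/, so it voices to [b]. /tawefoapoej/ → tawevoaboej.
Rule 2 (final a-epenthesis): the form ends in the consonant /j/, so [a] is inserted word-finally. /tawevoaboej/ → tawevoaboeja.

tawevoaboeja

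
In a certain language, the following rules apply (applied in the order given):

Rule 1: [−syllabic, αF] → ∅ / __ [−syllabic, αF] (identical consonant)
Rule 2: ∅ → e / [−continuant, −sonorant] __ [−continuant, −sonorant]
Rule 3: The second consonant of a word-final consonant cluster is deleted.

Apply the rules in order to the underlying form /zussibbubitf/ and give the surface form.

zusibubit

Rule 1 (degemination): /ss/ is a geminate; the first /s/ deletes. /bb/ is a geminate; the first /b/ deletes. /zussibbubitf/ → zusibubitf.
Rule 2 (stop-cluster e-epenthesis): no segment meets the environment; /zusibubitf/ is unchanged.
Rule 3 (final cluster simplification): /f/ is the second consonant of a word-final cluster /tf/, so it deletes. /zusibubitf/ → zusibubit.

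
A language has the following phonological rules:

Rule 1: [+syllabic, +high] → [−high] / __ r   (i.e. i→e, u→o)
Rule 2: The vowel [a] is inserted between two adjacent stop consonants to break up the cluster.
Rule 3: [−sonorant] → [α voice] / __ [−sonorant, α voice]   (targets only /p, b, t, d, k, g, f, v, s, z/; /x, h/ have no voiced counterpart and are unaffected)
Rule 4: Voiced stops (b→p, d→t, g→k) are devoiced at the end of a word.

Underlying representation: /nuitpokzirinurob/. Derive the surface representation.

Rule 1 (pre-rhotic lowering): /i/ is a high vowel immediately before /r/, so it lowers to [e]. /u/ is a high vowel immediately before /r/, so it lowers to [o]. /nuitpokzirinurob/ → nuitpokzerinorob.
Rule 2 (stop-cluster a-epenthesis): /t/ and /p/ form a stop–stop cluster, so [a] is inserted between them. /nuitpokzerinorob/ → nuitapokzerinorob.
Rule 3 (regressive voicing assimilation): /k/ precedes the voiced obstruent /z/, so it voices to [g] by assimilation. /nuitapokzerinorob/ → nuitapogzerinorob.
Rule 4 (final devoicing): /b/ is a voiced stop in word-final position, so it devoices to [p]. /nuitapogzerinorob/ → nuitapogzerinorop.

nuitapogzerinorop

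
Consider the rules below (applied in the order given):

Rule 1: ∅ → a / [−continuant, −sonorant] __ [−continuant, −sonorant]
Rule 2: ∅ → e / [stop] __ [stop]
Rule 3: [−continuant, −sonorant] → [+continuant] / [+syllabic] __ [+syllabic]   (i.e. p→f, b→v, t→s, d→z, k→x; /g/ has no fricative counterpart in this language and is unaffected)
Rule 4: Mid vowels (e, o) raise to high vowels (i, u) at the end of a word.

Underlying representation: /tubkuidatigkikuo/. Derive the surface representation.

tuvaxuizasigaxixuu

Rule 1 (stop-cluster a-epenthesis): /b/ and /k/ form a stop–stop cluster, so [a] is inserted between them. /g/ and /k/ form a stop–stop cluster, so [a] is inserted between them. /tubkuidatigkikuo/ → tubakuidatigakikuo.
Rule 2 (stop-cluster e-epenthesis): no segment meets the environment; /tubakuidatigakikuo/ is unchanged.
Rule 3 (intervocalic spirantization): /b/ is a stop between vowels /u/ and /a/, so it spirantizes to the fricative [v]. /k/ is a stop between vowels /a/ and /u/, so it spirantizes to the fricative [x]. /d/ is a stop between vowels /i/ and /a/, so it spirantizes to the fricative [z]. /t/ is a stop between vowels /a/ and /i/, so it spirantizes to the fricative [s]. /k/ is a stop between vowels /a/ and /i/, so it spirantizes to the fricative [x]. /k/ is a stop between vowels /i/ and /u/, so it spirantizes to the fricative [x]. /tubakuidatigakikuo/ → tuvaxuizasigaxixuo.
Rule 4 (final vowel raising): /o/ is a mid vowel in word-final position, so it raises to [u]. /tuvaxuizasigaxixuo/ → tuvaxuizasigaxixuu.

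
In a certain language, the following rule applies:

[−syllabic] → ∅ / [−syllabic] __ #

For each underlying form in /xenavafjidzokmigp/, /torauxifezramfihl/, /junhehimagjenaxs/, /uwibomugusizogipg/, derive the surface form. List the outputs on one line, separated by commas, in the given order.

/xenavafjidzokmigp/: /p/ is the second consonant of a word-final cluster /gp/, so it deletes. → [xenavafjidzokmig].
/torauxifezramfihl/: /l/ is the second consonant of a word-final cluster /hl/, so it deletes. → [torauxifezramfih].
/junhehimagjenaxs/: /s/ is the second consonant of a word-final cluster /xs/, so it deletes. → [junhehimagjenax].
/uwibomugusizogipg/: /g/ is the second consonant of a word-final cluster /pg/, so it deletes. → [uwibomugusizogip].

xenavafjidzokmig, torauxifezramfih, junhehimagjenax, uwibomugusizogip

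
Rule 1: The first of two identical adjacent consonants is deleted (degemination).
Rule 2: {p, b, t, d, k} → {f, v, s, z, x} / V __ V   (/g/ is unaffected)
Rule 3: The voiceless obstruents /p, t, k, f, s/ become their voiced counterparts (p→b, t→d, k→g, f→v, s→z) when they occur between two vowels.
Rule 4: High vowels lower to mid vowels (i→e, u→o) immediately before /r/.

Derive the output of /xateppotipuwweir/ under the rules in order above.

xazevozivuweer

Rule 1 (degemination): /pp/ is a geminate; the first /p/ deletes. /ww/ is a geminate; the first /w/ deletes. /xateppotipuwweir/ → xatepotipuweir.
Rule 2 (intervocalic spirantization): /t/ is a stop between vowels /a/ and /e/, so it spirantizes to the fricative [s]. /p/ is a stop between vowels /e/ and /o/, so it spirantizes to the fricative [f]. /t/ is a stop between vowels /o/ and /i/, so it spirantizes to the fricative [s]. /p/ is a stop between vowels /i/ and /u/, so it spirantizes to the fricative [f]. /xatepotipuweir/ → xasefosifuweir.
Rule 3 (intervocalic voicing): /s/ is a voiceless obstruent between vowels /a/ and /e/, so it voices to [z]. /f/ is a voiceless obstruent between vowels /e/ and /o/, so it voices to [v]. /s/ is a voiceless obstruent between vowels /o/ and /i/, so it voices to [z]. /f/ is a voiceless obstruent between vowels /i/ and /u/, so it voices to [v]. /xasefosifuweir/ → xazevozivuweir.
Rule 4 (pre-rhotic lowering): /i/ is a high vowel immediately before /r/, so it lowers to [e]. /xazevozivuweir/ → xazevozivuweer.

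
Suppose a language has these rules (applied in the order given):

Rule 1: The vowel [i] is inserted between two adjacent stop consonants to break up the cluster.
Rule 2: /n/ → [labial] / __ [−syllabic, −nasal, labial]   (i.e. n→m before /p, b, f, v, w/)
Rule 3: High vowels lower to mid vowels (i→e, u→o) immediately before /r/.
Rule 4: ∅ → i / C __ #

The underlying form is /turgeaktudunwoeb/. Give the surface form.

torgeakitudumwoebi

Rule 1 (stop-cluster i-epenthesis): /k/ and /t/ form a stop–stop cluster, so [i] is inserted between them. /turgeaktudunwoeb/ → turgeakitudunwoeb.
Rule 2 (nasal place assimilation): /n/ precedes the labial consonant /w/, so it assimilates in place to [m]. /turgeakitudunwoeb/ → turgeakitudumwoeb.
Rule 3 (pre-rhotic lowering): /u/ is a high vowel immediately before /r/, so it lowers to [o]. /turgeakitudumwoeb/ → torgeakitudumwoeb.
Rule 4 (final i-epenthesis): the form ends in the consonant /b/, so [i] is inserted word-finally. /torgeakitudumwoeb/ → torgeakitudumwoebi.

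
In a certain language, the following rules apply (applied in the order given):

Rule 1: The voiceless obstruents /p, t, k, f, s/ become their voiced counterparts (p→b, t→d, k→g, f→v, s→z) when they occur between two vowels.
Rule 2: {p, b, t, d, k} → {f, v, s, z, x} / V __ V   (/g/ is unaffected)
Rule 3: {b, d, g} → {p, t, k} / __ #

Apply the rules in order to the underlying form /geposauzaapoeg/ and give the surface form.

gevozauzaavoek

Rule 1 (intervocalic voicing): /p/ is a voiceless obstruent between vowels /e/ and /o/, so it voices to [b]. /s/ is a voiceless obstruent between vowels /o/ and /a/, so it voices to [z]. /p/ is a voiceless obstruent between vowels /a/ and /o/, so it voices to [b]. /geposauzaapoeg/ → gebozauzaaboeg.
Rule 2 (intervocalic spirantization): /b/ is a stop between vowels /e/ and /o/, so it spirantizes to the fricative [v]. /b/ is a stop between vowels /a/ and /o/, so it spirantizes to the fricative [v]. /gebozauzaaboeg/ → gevozauzaavoeg.
Rule 3 (final devoicing): /g/ is a voiced stop in word-final position, so it devoices to [k]. /gevozauzaavoeg/ → gevozauzaavoek.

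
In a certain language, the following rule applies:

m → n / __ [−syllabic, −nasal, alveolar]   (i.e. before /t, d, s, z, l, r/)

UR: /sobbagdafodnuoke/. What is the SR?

No segment of /sobbagdafodnuoke/ meets the structural description of the rule, so the form surfaces unchanged.

sobbagdafodnuoke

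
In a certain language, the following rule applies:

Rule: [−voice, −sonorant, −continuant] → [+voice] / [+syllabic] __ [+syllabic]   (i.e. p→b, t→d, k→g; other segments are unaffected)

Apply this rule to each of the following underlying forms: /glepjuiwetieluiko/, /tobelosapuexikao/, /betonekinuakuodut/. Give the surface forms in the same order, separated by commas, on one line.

glepjuiwedieluigo, tobelosabuexigao, bedoneginuaguodut

/glepjuiwetieluiko/: /t/ is a voiceless stop between vowels /e/ and /i/, so it voices to [d]. /k/ is a voiceless stop between vowels /i/ and /o/, so it voices to [g]. → [glepjuiwedieluigo].
/tobelosapuexikao/: /p/ is a voiceless stop between vowels /a/ and /u/, so it voices to [b]. /k/ is a voiceless stop between vowels /i/ and /a/, so it voices to [g]. → [tobelosabuexigao].
/betonekinuakuodut/: /t/ is a voiceless stop between vowels /e/ and /o/, so it voices to [d]. /k/ is a voiceless stop between vowels /e/ and /i/, so it voices to [g]. /k/ is a voiceless stop between vowels /a/ and /u/, so it voices to [g]. → [bedoneginuaguodut].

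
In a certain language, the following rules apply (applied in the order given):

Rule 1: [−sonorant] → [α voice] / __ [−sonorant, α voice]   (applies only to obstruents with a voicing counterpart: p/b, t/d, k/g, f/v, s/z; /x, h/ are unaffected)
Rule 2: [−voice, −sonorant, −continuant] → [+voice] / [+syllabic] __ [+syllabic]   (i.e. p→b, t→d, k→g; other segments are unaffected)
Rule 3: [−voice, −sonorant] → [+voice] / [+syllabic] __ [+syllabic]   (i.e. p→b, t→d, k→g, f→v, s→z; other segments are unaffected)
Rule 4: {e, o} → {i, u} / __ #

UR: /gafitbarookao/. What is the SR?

gavidbaroogau

Rule 1 (regressive voicing assimilation): /t/ precedes the voiced obstruent /b/, so it voices to [d] by assimilation. /gafitbarookao/ → gafidbarookao.
Rule 2 (intervocalic voicing): /k/ is a voiceless stop between vowels /o/ and /a/, so it voices to [g]. /gafidbarookao/ → gafidbaroogao.
Rule 3 (intervocalic voicing): /f/ is a voiceless obstruent between vowels /a/ and /i/, so it voices to [v]. /gafidbaroogao/ → gavidbaroogao.
Rule 4 (final vowel raising): /o/ is a mid vowel in word-final position, so it raises to [u]. /gavidbaroogao/ → gavidbaroogau.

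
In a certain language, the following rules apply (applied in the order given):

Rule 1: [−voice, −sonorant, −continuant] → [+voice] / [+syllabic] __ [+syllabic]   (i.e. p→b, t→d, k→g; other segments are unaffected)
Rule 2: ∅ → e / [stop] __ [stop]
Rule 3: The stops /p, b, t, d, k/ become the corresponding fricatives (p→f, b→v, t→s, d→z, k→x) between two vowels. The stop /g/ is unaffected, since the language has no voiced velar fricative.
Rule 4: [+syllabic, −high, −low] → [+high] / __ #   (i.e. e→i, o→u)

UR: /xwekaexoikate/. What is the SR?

xwegaexoigazi

Rule 1 (intervocalic voicing): /k/ is a voiceless stop between vowels /e/ and /a/, so it voices to [g]. /k/ is a voiceless stop between vowels /i/ and /a/, so it voices to [g]. /t/ is a voiceless stop between vowels /a/ and /e/, so it voices to [d]. /xwekaexoikate/ → xwegaexoigade.
Rule 2 (stop-cluster e-epenthesis): no segment meets the environment; /xwegaexoigade/ is unchanged.
Rule 3 (intervocalic spirantization): /d/ is a stop between vowels /a/ and /e/, so it spirantizes to the fricative [z]. /xwegaexoigade/ → xwegaexoigaze.
Rule 4 (final vowel raising): /e/ is a mid vowel in word-final position, so it raises to [i]. /xwegaexoigaze/ → xwegaexoigazi.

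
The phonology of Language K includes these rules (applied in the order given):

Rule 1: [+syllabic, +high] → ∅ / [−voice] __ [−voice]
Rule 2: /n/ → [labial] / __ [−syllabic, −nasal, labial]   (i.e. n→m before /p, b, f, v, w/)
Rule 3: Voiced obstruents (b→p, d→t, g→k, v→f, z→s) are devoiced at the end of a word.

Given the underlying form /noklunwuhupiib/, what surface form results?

noklumwuhpiip

Rule 1 (high vowel syncope): /u/ is a high vowel flanked by voiceless consonants /h/ and /p/, so it deletes. /noklunwuhupiib/ → noklunwuhpiib.
Rule 2 (nasal place assimilation): /n/ precedes the labial consonant /w/, so it assimilates in place to [m]. /noklunwuhpiib/ → noklumwuhpiib.
Rule 3 (final devoicing): /b/ is a voiced obstruent in word-final position, so it devoices to [p]. /noklumwuhpiib/ → noklumwuhpiip.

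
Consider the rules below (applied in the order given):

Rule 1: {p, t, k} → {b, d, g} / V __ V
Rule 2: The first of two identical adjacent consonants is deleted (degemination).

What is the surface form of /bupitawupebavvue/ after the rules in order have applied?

Rule 1 (intervocalic voicing): /p/ is a voiceless stop between vowels /u/ and /i/, so it voices to [b]. /t/ is a voiceless stop between vowels /i/ and /a/, so it voices to [d]. /p/ is a voiceless stop between vowels /u/ and /e/, so it voices to [b]. /bupitawupebavvue/ → bubidawubebavvue.
Rule 2 (degemination): /vv/ is a geminate; the first /v/ deletes. /bubidawubebavvue/ → bubidawubebavue.

bubidawubebavue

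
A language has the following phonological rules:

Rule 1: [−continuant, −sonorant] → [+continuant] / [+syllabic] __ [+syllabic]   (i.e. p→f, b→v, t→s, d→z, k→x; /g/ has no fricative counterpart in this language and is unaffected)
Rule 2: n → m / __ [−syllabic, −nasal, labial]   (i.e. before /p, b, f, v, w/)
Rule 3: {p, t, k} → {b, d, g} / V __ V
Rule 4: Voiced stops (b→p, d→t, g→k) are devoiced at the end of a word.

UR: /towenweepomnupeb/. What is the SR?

Rule 1 (intervocalic spirantization): /p/ is a stop between vowels /e/ and /o/, so it spirantizes to the fricative [f]. /p/ is a stop between vowels /u/ and /e/, so it spirantizes to the fricative [f]. /towenweepomnupeb/ → towenweefomnufeb.
Rule 2 (nasal place assimilation): /n/ precedes the labial consonant /w/, so it assimilates in place to [m]. /towenweefomnufeb/ → towemweefomnufeb.
Rule 3 (intervocalic voicing): no segment meets the environment; /towemweefomnufeb/ is unchanged.
Rule 4 (final devoicing): /b/ is a voiced stop in word-final position, so it devoices to [p]. /towemweefomnufeb/ → towemweefomnufep.

towemweefomnufep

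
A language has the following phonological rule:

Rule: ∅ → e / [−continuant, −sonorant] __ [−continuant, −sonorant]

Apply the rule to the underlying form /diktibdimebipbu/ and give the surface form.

diketibedimebipebu

/k/ and /t/ form a stop–stop cluster, so [e] is inserted between them.
/b/ and /d/ form a stop–stop cluster, so [e] is inserted between them.
/p/ and /b/ form a stop–stop cluster, so [e] is inserted between them.
Surface form: [diketibedimebipebu].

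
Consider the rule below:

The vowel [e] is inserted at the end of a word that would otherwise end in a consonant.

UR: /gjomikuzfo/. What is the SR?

gjomikuzfo

No segment of /gjomikuzfo/ meets the structural description of the rule, so the form surfaces unchanged.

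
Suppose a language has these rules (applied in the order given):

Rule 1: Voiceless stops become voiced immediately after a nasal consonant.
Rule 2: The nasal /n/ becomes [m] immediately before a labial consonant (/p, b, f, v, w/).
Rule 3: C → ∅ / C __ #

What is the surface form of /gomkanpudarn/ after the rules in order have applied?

gomgambudar

Rule 1 (post-nasal voicing): /k/ is a voiceless stop immediately after the nasal /m/, so it voices to [g]. /p/ is a voiceless stop immediately after the nasal /n/, so it voices to [b]. /gomkanpudarn/ → gomganbudarn.
Rule 2 (nasal place assimilation): /n/ precedes the labial consonant /b/, so it assimilates in place to [m]. /gomganbudarn/ → gomgambudarn.
Rule 3 (final cluster simplification): /n/ is the second consonant of a word-final cluster /rn/, so it deletes. /gomgambudarn/ → gomgambudar.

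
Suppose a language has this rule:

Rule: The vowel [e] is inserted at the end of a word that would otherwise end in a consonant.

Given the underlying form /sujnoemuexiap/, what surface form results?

sujnoemuexiape

the form ends in the consonant /p/, so [e] is inserted word-finally.
Surface form: [sujnoemuexiape].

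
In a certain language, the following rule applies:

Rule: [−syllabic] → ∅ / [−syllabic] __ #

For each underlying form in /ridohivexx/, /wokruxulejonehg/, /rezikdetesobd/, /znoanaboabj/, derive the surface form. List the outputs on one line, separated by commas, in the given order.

ridohivex, wokruxulejoneh, rezikdetesob, znoanaboab

/ridohivexx/: /x/ is the second consonant of a word-final cluster /xx/, so it deletes. → [ridohivex].
/wokruxulejonehg/: /g/ is the second consonant of a word-final cluster /hg/, so it deletes. → [wokruxulejoneh].
/rezikdetesobd/: /d/ is the second consonant of a word-final cluster /bd/, so it deletes. → [rezikdetesob].
/znoanaboabj/: /j/ is the second consonant of a word-final cluster /bj/, so it deletes. → [znoanaboab].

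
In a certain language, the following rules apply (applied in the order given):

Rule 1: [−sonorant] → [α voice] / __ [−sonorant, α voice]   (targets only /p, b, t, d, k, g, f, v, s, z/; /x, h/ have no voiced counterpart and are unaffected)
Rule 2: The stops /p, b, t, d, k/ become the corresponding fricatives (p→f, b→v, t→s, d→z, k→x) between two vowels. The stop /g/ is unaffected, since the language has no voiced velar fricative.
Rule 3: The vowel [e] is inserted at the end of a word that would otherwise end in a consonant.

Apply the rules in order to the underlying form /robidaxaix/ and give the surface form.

rovizaxaixe

Rule 1 (regressive voicing assimilation): no segment meets the environment; /robidaxaix/ is unchanged.
Rule 2 (intervocalic spirantization): /b/ is a stop between vowels /o/ and /i/, so it spirantizes to the fricative [v]. /d/ is a stop between vowels /i/ and /a/, so it spirantizes to the fricative [z]. /robidaxaix/ → rovizaxaix.
Rule 3 (final e-epenthesis): the form ends in the consonant /x/, so [e] is inserted word-finally. /rovizaxaix/ → rovizaxaixe.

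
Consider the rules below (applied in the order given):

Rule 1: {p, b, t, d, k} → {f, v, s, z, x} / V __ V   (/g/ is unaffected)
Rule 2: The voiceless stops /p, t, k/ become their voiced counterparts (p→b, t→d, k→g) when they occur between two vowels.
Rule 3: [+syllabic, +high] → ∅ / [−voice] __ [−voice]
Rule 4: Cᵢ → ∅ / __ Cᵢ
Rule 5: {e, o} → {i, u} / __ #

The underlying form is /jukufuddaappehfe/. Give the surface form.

juxfudaapehfi

Rule 1 (intervocalic spirantization): /k/ is a stop between vowels /u/ and /u/, so it spirantizes to the fricative [x]. /jukufuddaappehfe/ → juxufuddaappehfe.
Rule 2 (intervocalic voicing): no segment meets the environment; /juxufuddaappehfe/ is unchanged.
Rule 3 (high vowel syncope): /u/ is a high vowel flanked by voiceless consonants /x/ and /f/, so it deletes. /juxufuddaappehfe/ → juxfuddaappehfe.
Rule 4 (degemination): /dd/ is a geminate; the first /d/ deletes. /pp/ is a geminate; the first /p/ deletes. /juxfuddaappehfe/ → juxfudaapehfe.
Rule 5 (final vowel raising): /e/ is a mid vowel in word-final position, so it raises to [i]. /juxfudaapehfe/ → juxfudaapehfi.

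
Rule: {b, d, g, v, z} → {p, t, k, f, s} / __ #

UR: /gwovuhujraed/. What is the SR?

/d/ is a voiced obstruent in word-final position, so it devoices to [t].
The other instances of /g/, /v/ do not occur in the required environment and remain unchanged.
Surface form: [gwovuhujraet].

gwovuhujraet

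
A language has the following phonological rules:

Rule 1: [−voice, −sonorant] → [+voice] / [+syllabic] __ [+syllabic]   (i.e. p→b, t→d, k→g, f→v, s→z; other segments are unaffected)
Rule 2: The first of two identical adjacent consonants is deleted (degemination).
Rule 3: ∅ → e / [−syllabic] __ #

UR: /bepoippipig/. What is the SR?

Rule 1 (intervocalic voicing): /p/ is a voiceless obstruent between vowels /e/ and /o/, so it voices to [b]. /p/ is a voiceless obstruent between vowels /i/ and /i/, so it voices to [b]. /bepoippipig/ → beboippibig.
Rule 2 (degemination): /pp/ is a geminate; the first /p/ deletes. /beboippibig/ → beboipibig.
Rule 3 (final e-epenthesis): the form ends in the consonant /g/, so [e] is inserted word-finally. /beboipibig/ → beboipibige.

beboipibige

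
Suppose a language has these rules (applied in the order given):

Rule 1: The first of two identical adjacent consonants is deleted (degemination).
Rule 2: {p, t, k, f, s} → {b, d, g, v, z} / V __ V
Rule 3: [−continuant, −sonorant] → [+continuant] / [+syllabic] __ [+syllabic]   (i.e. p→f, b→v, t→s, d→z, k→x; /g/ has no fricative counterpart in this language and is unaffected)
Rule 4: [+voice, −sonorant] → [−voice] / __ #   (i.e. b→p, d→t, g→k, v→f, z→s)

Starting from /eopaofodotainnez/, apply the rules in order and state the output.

Rule 1 (degemination): /nn/ is a geminate; the first /n/ deletes. /eopaofodotainnez/ → eopaofodotainez.
Rule 2 (intervocalic voicing): /p/ is a voiceless obstruent between vowels /o/ and /a/, so it voices to [b]. /f/ is a voiceless obstruent between vowels /o/ and /o/, so it voices to [v]. /t/ is a voiceless obstruent between vowels /o/ and /a/, so it voices to [d]. /eopaofodotainez/ → eobaovododainez.
Rule 3 (intervocalic spirantization): /b/ is a stop between vowels /o/ and /a/, so it spirantizes to the fricative [v]. /d/ is a stop between vowels /o/ and /o/, so it spirantizes to the fricative [z]. /d/ is a stop between vowels /o/ and /a/, so it spirantizes to the fricative [z]. /eobaovododainez/ → eovaovozozainez.
Rule 4 (final devoicing): /z/ is a voiced obstruent in word-final position, so it devoices to [s]. /eovaovozozainez/ → eovaovozozaines.

eovaovozozaines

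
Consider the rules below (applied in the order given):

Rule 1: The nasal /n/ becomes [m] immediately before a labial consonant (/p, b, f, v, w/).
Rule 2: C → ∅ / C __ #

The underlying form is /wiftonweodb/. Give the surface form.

Rule 1 (nasal place assimilation): /n/ precedes the labial consonant /w/, so it assimilates in place to [m]. /wiftonweodb/ → wiftomweodb.
Rule 2 (final cluster simplification): /b/ is the second consonant of a word-final cluster /db/, so it deletes. /wiftomweodb/ → wiftomweod.

wiftomweod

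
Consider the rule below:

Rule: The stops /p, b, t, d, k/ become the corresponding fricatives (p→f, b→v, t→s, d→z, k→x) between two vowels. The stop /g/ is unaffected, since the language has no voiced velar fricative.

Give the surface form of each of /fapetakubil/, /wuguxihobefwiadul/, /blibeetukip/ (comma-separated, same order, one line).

/fapetakubil/: /p/ is a stop between vowels /a/ and /e/, so it spirantizes to the fricative [f]. /t/ is a stop between vowels /e/ and /a/, so it spirantizes to the fricative [s]. /k/ is a stop between vowels /a/ and /u/, so it spirantizes to the fricative [x]. /b/ is a stop between vowels /u/ and /i/, so it spirantizes to the fricative [v]. → [fafesaxuvil].
/wuguxihobefwiadul/: /b/ is a stop between vowels /o/ and /e/, so it spirantizes to the fricative [v]. /d/ is a stop between vowels /a/ and /u/, so it spirantizes to the fricative [z]. → [wuguxihovefwiazul].
/blibeetukip/: /b/ is a stop between vowels /i/ and /e/, so it spirantizes to the fricative [v]. /t/ is a stop between vowels /e/ and /u/, so it spirantizes to the fricative [s]. /k/ is a stop between vowels /u/ and /i/, so it spirantizes to the fricative [x]. → [bliveesuxip].

fafesaxuvil, wuguxihovefwiazul, bliveesuxip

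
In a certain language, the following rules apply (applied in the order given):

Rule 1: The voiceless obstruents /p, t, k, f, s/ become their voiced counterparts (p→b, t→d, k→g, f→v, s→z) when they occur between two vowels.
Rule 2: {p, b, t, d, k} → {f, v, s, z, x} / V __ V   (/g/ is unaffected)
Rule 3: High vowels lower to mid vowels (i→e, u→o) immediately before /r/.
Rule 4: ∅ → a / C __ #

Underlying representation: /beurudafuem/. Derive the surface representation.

Rule 1 (intervocalic voicing): /f/ is a voiceless obstruent between vowels /a/ and /u/, so it voices to [v]. /beurudafuem/ → beurudavuem.
Rule 2 (intervocalic spirantization): /d/ is a stop between vowels /u/ and /a/, so it spirantizes to the fricative [z]. /beurudavuem/ → beuruzavuem.
Rule 3 (pre-rhotic lowering): /u/ is a high vowel immediately before /r/, so it lowers to [o]. /beuruzavuem/ → beoruzavuem.
Rule 4 (final a-epenthesis): the form ends in the consonant /m/, so [a] is inserted word-finally. /beoruzavuem/ → beoruzavuema.

beoruzavuema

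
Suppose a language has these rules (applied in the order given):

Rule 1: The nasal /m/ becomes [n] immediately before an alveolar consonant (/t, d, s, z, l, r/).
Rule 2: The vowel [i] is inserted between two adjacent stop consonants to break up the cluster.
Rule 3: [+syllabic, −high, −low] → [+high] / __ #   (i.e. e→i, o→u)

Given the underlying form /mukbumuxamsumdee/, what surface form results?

Rule 1 (nasal place assimilation): /m/ precedes the alveolar consonant /s/, so it assimilates in place to [n]. /m/ precedes the alveolar consonant /d/, so it assimilates in place to [n]. /mukbumuxamsumdee/ → mukbumuxansundee.
Rule 2 (stop-cluster i-epenthesis): /k/ and /b/ form a stop–stop cluster, so [i] is inserted between them. /mukbumuxansundee/ → mukibumuxansundee.
Rule 3 (final vowel raising): /e/ is a mid vowel in word-final position, so it raises to [i]. /mukibumuxansundee/ → mukibumuxansundei.

mukibumuxansundei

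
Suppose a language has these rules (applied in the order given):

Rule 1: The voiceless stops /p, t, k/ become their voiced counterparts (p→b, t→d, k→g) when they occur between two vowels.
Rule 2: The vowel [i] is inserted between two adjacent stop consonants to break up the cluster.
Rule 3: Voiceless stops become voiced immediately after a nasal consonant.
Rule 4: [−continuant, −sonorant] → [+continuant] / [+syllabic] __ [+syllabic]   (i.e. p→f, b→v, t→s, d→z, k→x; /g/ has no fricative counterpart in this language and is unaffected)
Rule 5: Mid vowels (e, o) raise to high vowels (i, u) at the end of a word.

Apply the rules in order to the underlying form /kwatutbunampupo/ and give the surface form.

kwazusivunambuvu

Rule 1 (intervocalic voicing): /t/ is a voiceless stop between vowels /a/ and /u/, so it voices to [d]. /p/ is a voiceless stop between vowels /u/ and /o/, so it voices to [b]. /kwatutbunampupo/ → kwadutbunampubo.
Rule 2 (stop-cluster i-epenthesis): /t/ and /b/ form a stop–stop cluster, so [i] is inserted between them. /kwadutbunampubo/ → kwadutibunampubo.
Rule 3 (post-nasal voicing): /p/ is a voiceless stop immediately after the nasal /m/, so it voices to [b]. /kwadutibunampubo/ → kwadutibunambubo.
Rule 4 (intervocalic spirantization): /d/ is a stop between vowels /a/ and /u/, so it spirantizes to the fricative [z]. /t/ is a stop between vowels /u/ and /i/, so it spirantizes to the fricative [s]. /b/ is a stop between vowels /i/ and /u/, so it spirantizes to the fricative [v]. /b/ is a stop between vowels /u/ and /o/, so it spirantizes to the fricative [v]. /kwadutibunambubo/ → kwazusivunambuvo.
Rule 5 (final vowel raising): /o/ is a mid vowel in word-final position, so it raises to [u]. /kwazusivunambuvo/ → kwazusivunambuvu.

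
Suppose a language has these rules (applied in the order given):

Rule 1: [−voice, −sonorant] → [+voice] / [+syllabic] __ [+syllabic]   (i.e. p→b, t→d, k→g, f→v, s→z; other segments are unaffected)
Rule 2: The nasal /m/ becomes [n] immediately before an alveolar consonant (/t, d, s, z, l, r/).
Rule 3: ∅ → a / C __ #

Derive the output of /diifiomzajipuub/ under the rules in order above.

Rule 1 (intervocalic voicing): /f/ is a voiceless obstruent between vowels /i/ and /i/, so it voices to [v]. /p/ is a voiceless obstruent between vowels /i/ and /u/, so it voices to [b]. /diifiomzajipuub/ → diiviomzajibuub.
Rule 2 (nasal place assimilation): /m/ precedes the alveolar consonant /z/, so it assimilates in place to [n]. /diiviomzajibuub/ → diivionzajibuub.
Rule 3 (final a-epenthesis): the form ends in the consonant /b/, so [a] is inserted word-finally. /diivionzajibuub/ → diivionzajibuuba.

diivionzajibuuba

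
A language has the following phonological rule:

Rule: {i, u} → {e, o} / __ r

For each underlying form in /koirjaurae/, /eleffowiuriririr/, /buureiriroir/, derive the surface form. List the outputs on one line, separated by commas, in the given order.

koerjaorae, eleffowiorererer, buoreereroer

/koirjaurae/: /i/ is a high vowel immediately before /r/, so it lowers to [e]. /u/ is a high vowel immediately before /r/, so it lowers to [o]. → [koerjaorae].
/eleffowiuriririr/: /u/ is a high vowel immediately before /r/, so it lowers to [o]. /i/ is a high vowel immediately before /r/, so it lowers to [e]. /i/ is a high vowel immediately before /r/, so it lowers to [e]. /i/ is a high vowel immediately before /r/, so it lowers to [e]. → [eleffowiorererer].
/buureiriroir/: /u/ is a high vowel immediately before /r/, so it lowers to [o]. /i/ is a high vowel immediately before /r/, so it lowers to [e]. /i/ is a high vowel immediately before /r/, so it lowers to [e]. /i/ is a high vowel immediately before /r/, so it lowers to [e]. → [buoreereroer].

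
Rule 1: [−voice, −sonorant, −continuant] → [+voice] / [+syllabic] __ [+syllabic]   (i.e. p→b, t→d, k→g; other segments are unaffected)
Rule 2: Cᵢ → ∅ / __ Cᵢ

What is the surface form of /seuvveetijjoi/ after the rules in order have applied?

Rule 1 (intervocalic voicing): /t/ is a voiceless stop between vowels /e/ and /i/, so it voices to [d]. /seuvveetijjoi/ → seuvveedijjoi.
Rule 2 (degemination): /vv/ is a geminate; the first /v/ deletes. /jj/ is a geminate; the first /j/ deletes. /seuvveedijjoi/ → seuveedijoi.

seuveedijoi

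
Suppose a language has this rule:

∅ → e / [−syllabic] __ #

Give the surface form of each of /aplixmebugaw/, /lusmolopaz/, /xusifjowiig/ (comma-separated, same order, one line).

/aplixmebugaw/: the form ends in the consonant /w/, so [e] is inserted word-finally. → [aplixmebugawe].
/lusmolopaz/: the form ends in the consonant /z/, so [e] is inserted word-finally. → [lusmolopaze].
/xusifjowiig/: the form ends in the consonant /g/, so [e] is inserted word-finally. → [xusifjowiige].

aplixmebugawe, lusmolopaze, xusifjowiige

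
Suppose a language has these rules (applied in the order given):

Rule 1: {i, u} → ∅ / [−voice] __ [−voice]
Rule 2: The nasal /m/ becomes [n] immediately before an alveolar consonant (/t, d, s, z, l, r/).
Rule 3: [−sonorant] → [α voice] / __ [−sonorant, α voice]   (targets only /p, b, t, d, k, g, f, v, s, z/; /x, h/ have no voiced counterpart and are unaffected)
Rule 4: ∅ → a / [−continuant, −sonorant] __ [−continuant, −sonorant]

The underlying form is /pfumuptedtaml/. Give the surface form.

Rule 1 (high vowel syncope): no segment meets the environment; /pfumuptedtaml/ is unchanged.
Rule 2 (nasal place assimilation): /m/ precedes the alveolar consonant /l/, so it assimilates in place to [n]. /pfumuptedtaml/ → pfumuptedtanl.
Rule 3 (regressive voicing assimilation): /d/ precedes the voiceless obstruent /t/, so it devoices to [t] by assimilation. /pfumuptedtanl/ → pfumuptettanl.
Rule 4 (stop-cluster a-epenthesis): /p/ and /t/ form a stop–stop cluster, so [a] is inserted between them. /t/ and /t/ form a stop–stop cluster, so [a] is inserted between them. /pfumuptettanl/ → pfumupatetatanl.

pfumupatetatanl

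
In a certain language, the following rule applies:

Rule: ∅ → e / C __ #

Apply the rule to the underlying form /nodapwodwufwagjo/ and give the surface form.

nodapwodwufwagjo

No segment of /nodapwodwufwagjo/ meets the structural description of the rule, so the form surfaces unchanged.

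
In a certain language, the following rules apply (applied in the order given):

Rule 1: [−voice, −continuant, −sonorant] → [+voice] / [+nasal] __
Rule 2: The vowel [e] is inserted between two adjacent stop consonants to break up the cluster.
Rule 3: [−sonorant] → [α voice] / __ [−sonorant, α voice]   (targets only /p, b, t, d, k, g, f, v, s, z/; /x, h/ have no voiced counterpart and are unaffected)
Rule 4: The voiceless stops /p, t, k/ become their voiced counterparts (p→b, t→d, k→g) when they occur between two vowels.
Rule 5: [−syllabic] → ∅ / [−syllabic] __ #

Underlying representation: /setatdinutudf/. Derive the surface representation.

sedadedinudut

Rule 1 (post-nasal voicing): no segment meets the environment; /setatdinutudf/ is unchanged.
Rule 2 (stop-cluster e-epenthesis): /t/ and /d/ form a stop–stop cluster, so [e] is inserted between them. /setatdinutudf/ → setatedinutudf.
Rule 3 (regressive voicing assimilation): /d/ precedes the voiceless obstruent /f/, so it devoices to [t] by assimilation. /setatedinutudf/ → setatedinututf.
Rule 4 (intervocalic voicing): /t/ is a voiceless stop between vowels /e/ and /a/, so it voices to [d]. /t/ is a voiceless stop between vowels /a/ and /e/, so it voices to [d]. /t/ is a voiceless stop between vowels /u/ and /u/, so it voices to [d]. /setatedinututf/ → sedadedinudutf.
Rule 5 (final cluster simplification): /f/ is the second consonant of a word-final cluster /tf/, so it deletes. /sedadedinudutf/ → sedadedinudut.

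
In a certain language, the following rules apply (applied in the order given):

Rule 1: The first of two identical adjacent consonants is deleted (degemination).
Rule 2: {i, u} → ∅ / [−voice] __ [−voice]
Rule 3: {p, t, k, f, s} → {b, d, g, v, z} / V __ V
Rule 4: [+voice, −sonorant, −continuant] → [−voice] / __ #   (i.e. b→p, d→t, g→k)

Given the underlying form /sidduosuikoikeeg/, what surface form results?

siduozuigoigeek

Rule 1 (degemination): /dd/ is a geminate; the first /d/ deletes. /sidduosuikoikeeg/ → siduosuikoikeeg.
Rule 2 (high vowel syncope): no segment meets the environment; /siduosuikoikeeg/ is unchanged.
Rule 3 (intervocalic voicing): /s/ is a voiceless obstruent between vowels /o/ and /u/, so it voices to [z]. /k/ is a voiceless obstruent between vowels /i/ and /o/, so it voices to [g]. /k/ is a voiceless obstruent between vowels /i/ and /e/, so it voices to [g]. /siduosuikoikeeg/ → siduozuigoigeeg.
Rule 4 (final devoicing): /g/ is a voiced stop in word-final position, so it devoices to [k]. /siduozuigoigeeg/ → siduozuigoigeek.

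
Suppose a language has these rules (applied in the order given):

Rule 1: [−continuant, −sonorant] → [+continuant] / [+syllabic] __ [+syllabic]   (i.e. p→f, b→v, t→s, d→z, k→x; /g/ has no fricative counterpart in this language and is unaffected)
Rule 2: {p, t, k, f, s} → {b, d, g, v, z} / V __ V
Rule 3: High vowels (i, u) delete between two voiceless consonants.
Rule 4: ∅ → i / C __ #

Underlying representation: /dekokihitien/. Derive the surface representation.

Rule 1 (intervocalic spirantization): /k/ is a stop between vowels /e/ and /o/, so it spirantizes to the fricative [x]. /k/ is a stop between vowels /o/ and /i/, so it spirantizes to the fricative [x]. /t/ is a stop between vowels /i/ and /i/, so it spirantizes to the fricative [s]. /dekokihitien/ → dexoxihisien.
Rule 2 (intervocalic voicing): /s/ is a voiceless obstruent between vowels /i/ and /i/, so it voices to [z]. /dexoxihisien/ → dexoxihizien.
Rule 3 (high vowel syncope): /i/ is a high vowel flanked by voiceless consonants /x/ and /h/, so it deletes. /dexoxihizien/ → dexoxhizien.
Rule 4 (final i-epenthesis): the form ends in the consonant /n/, so [i] is inserted word-finally. /dexoxhizien/ → dexoxhizieni.

dexoxhizieni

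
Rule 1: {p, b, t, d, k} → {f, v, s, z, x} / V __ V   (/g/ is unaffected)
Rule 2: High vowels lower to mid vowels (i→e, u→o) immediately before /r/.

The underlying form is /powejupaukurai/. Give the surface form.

Rule 1 (intervocalic spirantization): /p/ is a stop between vowels /u/ and /a/, so it spirantizes to the fricative [f]. /k/ is a stop between vowels /u/ and /u/, so it spirantizes to the fricative [x]. /powejupaukurai/ → powejufauxurai.
Rule 2 (pre-rhotic lowering): /u/ is a high vowel immediately before /r/, so it lowers to [o]. /powejufauxurai/ → powejufauxorai.

powejufauxorai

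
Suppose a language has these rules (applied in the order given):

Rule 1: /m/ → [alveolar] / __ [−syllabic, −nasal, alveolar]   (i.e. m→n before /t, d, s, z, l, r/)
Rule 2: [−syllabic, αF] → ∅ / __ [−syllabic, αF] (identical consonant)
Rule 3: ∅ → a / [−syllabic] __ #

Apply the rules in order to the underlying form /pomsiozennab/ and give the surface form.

ponsiozenaba

Rule 1 (nasal place assimilation): /m/ precedes the alveolar consonant /s/, so it assimilates in place to [n]. /pomsiozennab/ → ponsiozennab.
Rule 2 (degemination): /nn/ is a geminate; the first /n/ deletes. /ponsiozennab/ → ponsiozenab.
Rule 3 (final a-epenthesis): the form ends in the consonant /b/, so [a] is inserted word-finally. /ponsiozenab/ → ponsiozenaba.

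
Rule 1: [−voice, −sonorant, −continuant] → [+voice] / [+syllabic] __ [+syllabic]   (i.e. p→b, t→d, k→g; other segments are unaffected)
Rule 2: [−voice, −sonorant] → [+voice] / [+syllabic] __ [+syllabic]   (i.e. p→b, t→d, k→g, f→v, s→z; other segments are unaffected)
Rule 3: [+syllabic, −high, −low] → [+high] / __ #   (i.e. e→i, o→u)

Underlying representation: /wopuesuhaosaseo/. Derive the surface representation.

Rule 1 (intervocalic voicing): /p/ is a voiceless stop between vowels /o/ and /u/, so it voices to [b]. /wopuesuhaosaseo/ → wobuesuhaosaseo.
Rule 2 (intervocalic voicing): /s/ is a voiceless obstruent between vowels /e/ and /u/, so it voices to [z]. /s/ is a voiceless obstruent between vowels /o/ and /a/, so it voices to [z]. /s/ is a voiceless obstruent between vowels /a/ and /e/, so it voices to [z]. /wobuesuhaosaseo/ → wobuezuhaozazeo.
Rule 3 (final vowel raising): /o/ is a mid vowel in word-final position, so it raises to [u]. /wobuezuhaozazeo/ → wobuezuhaozazeu.

wobuezuhaozazeu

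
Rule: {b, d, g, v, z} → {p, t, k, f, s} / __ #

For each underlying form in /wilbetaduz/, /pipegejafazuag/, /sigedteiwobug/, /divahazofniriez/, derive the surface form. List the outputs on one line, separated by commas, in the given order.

wilbetadus, pipegejafazuak, sigedteiwobuk, divahazofniries

/wilbetaduz/: /z/ is a voiced obstruent in word-final position, so it devoices to [s]. → [wilbetadus].
/pipegejafazuag/: /g/ is a voiced obstruent in word-final position, so it devoices to [k]. → [pipegejafazuak].
/sigedteiwobug/: /g/ is a voiced obstruent in word-final position, so it devoices to [k]. → [sigedteiwobuk].
/divahazofniriez/: /z/ is a voiced obstruent in word-final position, so it devoices to [s]. → [divahazofniries].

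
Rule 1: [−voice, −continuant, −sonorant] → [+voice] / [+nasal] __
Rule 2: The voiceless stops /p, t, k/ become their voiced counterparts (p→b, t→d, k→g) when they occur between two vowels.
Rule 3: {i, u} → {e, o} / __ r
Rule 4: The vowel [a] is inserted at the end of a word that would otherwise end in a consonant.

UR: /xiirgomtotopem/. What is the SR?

Rule 1 (post-nasal voicing): /t/ is a voiceless stop immediately after the nasal /m/, so it voices to [d]. /xiirgomtotopem/ → xiirgomdotopem.
Rule 2 (intervocalic voicing): /t/ is a voiceless stop between vowels /o/ and /o/, so it voices to [d]. /p/ is a voiceless stop between vowels /o/ and /e/, so it voices to [b]. /xiirgomdotopem/ → xiirgomdodobem.
Rule 3 (pre-rhotic lowering): /i/ is a high vowel immediately before /r/, so it lowers to [e]. /xiirgomdodobem/ → xiergomdodobem.
Rule 4 (final a-epenthesis): the form ends in the consonant /m/, so [a] is inserted word-finally. /xiergomdodobem/ → xiergomdodobema.

xiergomdodobema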